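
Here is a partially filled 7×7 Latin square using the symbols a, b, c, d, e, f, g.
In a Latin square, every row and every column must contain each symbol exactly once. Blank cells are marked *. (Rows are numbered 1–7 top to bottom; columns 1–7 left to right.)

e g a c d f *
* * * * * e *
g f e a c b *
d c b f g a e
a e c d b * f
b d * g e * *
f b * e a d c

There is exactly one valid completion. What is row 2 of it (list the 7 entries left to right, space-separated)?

c a d b f e g

Row 2, column 1: row 2 has {e} and column 1 has {a, b, d, e, f, g}, leaving only c.
Row 2, column 2: row 2 has {c, e} and column 2 has {b, c, d, e, f, g}, leaving only a.
Row 2, column 4: row 2 has {a, c, e} and column 4 has {a, c, d, e, f, g}, leaving only b.
Row 2, column 5: row 2 has {a, b, c, e} and column 5 has {a, b, c, d, e, g}, leaving only f.
Row 1, column 7: row 1 has {a, c, d, e, f, g} and column 7 has {c, e, f}, leaving only b.
Row 3, column 7: row 3 has {a, b, c, e, f, g} and column 7 has {b, c, e, f}, leaving only d.
Row 2, column 7: row 2 has {a, b, c, e, f} and column 7 has {b, c, d, e, f}, leaving only g.
Row 2, column 3: row 2 has {a, b, c, e, f, g} and column 3 has {a, b, c, e}, leaving only d.
So row 2 reads: c a d b f e g.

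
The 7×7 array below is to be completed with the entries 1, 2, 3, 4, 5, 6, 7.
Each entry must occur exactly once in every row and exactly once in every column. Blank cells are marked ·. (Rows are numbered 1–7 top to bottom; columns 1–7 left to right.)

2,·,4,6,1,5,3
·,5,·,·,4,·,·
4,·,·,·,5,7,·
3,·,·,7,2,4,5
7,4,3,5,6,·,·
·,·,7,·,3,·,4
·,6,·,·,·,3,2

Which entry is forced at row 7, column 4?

4

Row 1, column 2: row 1 has {1, 2, 3, 4, 5, 6} and column 2 has {4, 5, 6}, leaving only 7.
Row 4, column 2: row 4 has {2, 3, 4, 5, 7} and column 2 has {4, 5, 6, 7}, leaving only 1.
Row 4, column 3: row 4 has {1, 2, 3, 4, 5, 7} and column 3 has {3, 4, 7}, leaving only 6.
Row 5, column 7: row 5 has {3, 4, 5, 6, 7} and column 7 has {2, 3, 4, 5}, leaving only 1.
Row 3, column 7: row 3 has {4, 5, 7} and column 7 has {1, 2, 3, 4, 5}, leaving only 6.
Row 2, column 7: row 2 has {4, 5} and column 7 has {1, 2, 3, 4, 5, 6}, leaving only 7.
Row 5, column 6: row 5 has {1, 3, 4, 5, 6, 7} and column 6 has {3, 4, 5, 7}, leaving only 2.
Row 6, column 2: row 6 has {3, 4, 7} and column 2 has {1, 4, 5, 6, 7}, leaving only 2.
Row 3, column 2: row 3 has {4, 5, 6, 7} and column 2 has {1, 2, 4, 5, 6, 7}, leaving only 3.
Row 6, column 4: row 6 has {2, 3, 4, 7} and column 4 has {5, 6, 7}, leaving only 1.
Row 7 already has {2, 3, 6} and column 4 already has {1, 5, 6, 7}, so row 7, column 4 must be 4.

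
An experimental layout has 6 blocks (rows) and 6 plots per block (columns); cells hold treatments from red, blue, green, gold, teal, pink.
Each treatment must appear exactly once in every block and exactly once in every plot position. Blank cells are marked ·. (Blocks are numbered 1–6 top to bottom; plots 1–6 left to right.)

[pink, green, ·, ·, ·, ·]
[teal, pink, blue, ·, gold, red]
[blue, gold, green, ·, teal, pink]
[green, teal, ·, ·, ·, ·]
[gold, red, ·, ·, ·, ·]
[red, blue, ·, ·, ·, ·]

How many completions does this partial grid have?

Block 1, plot 3: eliminating its block and plot leaves {red, gold, teal}.
Block 1, plot 4: eliminating its block and plot leaves {red, blue, gold, teal}.
Block 1, plot 5: eliminating its block and plot leaves {red, blue}.
Block 1, plot 6: eliminating its block and plot leaves {blue, gold, teal}.
Block 2, plot 4: eliminating its block and plot leaves {green}.
Block 3, plot 4: eliminating its block and plot leaves {red}.
Block 4, plot 3: eliminating its block and plot leaves {red, gold, pink}.
Block 4, plot 4: eliminating its block and plot leaves {red, blue, gold, pink}.
Block 4, plot 5: eliminating its block and plot leaves {red, blue, pink}.
Block 4, plot 6: eliminating its block and plot leaves {blue, gold}.
Block 5, plot 3: eliminating its block and plot leaves {teal, pink}.
Block 5, plot 4: eliminating its block and plot leaves {blue, green, teal, pink}.
Block 5, plot 5: eliminating its block and plot leaves {blue, green, pink}.
Block 5, plot 6: eliminating its block and plot leaves {blue, green, teal}.
Block 6, plot 3: eliminating its block and plot leaves {gold, teal, pink}.
Block 6, plot 4: eliminating its block and plot leaves {green, gold, teal, pink}.
Block 6, plot 5: eliminating its block and plot leaves {green, pink}.
Block 6, plot 6: eliminating its block and plot leaves {green, gold, teal}.
Enumerating the assignments across these blanks that avoid any block or plot repeat gives 14 completions.

14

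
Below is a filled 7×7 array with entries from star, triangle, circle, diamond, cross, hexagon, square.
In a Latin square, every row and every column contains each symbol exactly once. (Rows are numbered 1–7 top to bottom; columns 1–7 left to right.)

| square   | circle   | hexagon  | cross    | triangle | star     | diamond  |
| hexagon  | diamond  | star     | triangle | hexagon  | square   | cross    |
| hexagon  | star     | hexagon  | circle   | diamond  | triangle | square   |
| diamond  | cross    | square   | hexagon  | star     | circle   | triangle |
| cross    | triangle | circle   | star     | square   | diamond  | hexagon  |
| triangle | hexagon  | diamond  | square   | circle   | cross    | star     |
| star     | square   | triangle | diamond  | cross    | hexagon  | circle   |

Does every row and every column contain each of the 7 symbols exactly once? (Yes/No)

No

Row 3 contains hexagon twice (at columns 1 and 3); row 2 is also not a permutation.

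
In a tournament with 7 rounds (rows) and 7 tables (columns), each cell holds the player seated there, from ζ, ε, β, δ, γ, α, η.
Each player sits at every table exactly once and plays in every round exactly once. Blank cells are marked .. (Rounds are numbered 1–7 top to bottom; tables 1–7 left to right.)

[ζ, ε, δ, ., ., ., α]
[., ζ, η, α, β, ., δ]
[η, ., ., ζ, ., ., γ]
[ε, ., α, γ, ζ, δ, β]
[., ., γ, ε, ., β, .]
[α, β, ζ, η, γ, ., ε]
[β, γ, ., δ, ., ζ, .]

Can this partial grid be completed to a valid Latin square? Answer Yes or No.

No

Round 6, table 6: round 6 together with table 6 already contain {ζ, ε, β, δ, γ, α, η} — every symbol — so nothing can go there. The grid has no valid completion.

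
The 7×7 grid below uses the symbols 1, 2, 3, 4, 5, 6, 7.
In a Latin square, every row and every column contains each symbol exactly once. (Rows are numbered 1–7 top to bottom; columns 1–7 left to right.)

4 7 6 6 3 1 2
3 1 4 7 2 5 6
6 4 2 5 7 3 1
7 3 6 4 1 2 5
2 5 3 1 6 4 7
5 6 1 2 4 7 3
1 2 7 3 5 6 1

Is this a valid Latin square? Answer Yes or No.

Row 1 contains 6 twice (at columns 3 and 4); row 7 is also not a permutation.

No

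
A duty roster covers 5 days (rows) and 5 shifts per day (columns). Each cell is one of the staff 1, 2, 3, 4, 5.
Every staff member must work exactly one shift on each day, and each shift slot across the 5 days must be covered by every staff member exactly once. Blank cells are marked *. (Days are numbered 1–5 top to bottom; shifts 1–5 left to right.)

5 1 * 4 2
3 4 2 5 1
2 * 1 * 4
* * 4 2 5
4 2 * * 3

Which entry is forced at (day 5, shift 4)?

Day 5 already has {2, 3, 4} and shift 4 already has {2, 4, 5}, so day 5, shift 4 must be 1.

1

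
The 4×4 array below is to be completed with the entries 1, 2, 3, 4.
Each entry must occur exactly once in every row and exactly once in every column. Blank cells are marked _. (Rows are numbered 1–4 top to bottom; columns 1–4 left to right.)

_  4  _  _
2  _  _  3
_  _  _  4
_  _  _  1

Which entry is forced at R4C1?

4

Row 1, column 4: row 1 has {4} and column 4 has {1, 3, 4}, leaving only 2.
Row 2, column 2: row 2 has {2, 3} and column 2 has {4}, leaving only 1.
Row 2, column 3: row 2 has {1, 2, 3} and column 3 has {}, leaving only 4.
Row 4, column 1 is narrowed to {3, 4}.
If it were 3, then row 3, column 1 would be left with no valid symbol.
So row 4, column 1 must be 4.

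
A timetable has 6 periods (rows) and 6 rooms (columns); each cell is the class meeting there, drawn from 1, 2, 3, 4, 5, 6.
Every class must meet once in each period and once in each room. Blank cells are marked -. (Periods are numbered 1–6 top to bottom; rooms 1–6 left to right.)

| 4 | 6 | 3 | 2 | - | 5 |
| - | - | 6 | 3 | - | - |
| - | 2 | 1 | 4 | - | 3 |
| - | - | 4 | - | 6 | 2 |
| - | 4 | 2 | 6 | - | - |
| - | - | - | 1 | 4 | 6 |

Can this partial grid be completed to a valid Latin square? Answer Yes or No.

Yes

No period or room among the givens repeats a symbol, and propagating forced cells runs into no contradiction.
One valid completion exists (for instance, 4 6 3 2 1 5 / 1 5 6 3 2 4 / 6 2 1 4 5 3 / 3 1 4 5 6 2 / 5 4 2 6 3 1 / 2 3 5 1 4 6).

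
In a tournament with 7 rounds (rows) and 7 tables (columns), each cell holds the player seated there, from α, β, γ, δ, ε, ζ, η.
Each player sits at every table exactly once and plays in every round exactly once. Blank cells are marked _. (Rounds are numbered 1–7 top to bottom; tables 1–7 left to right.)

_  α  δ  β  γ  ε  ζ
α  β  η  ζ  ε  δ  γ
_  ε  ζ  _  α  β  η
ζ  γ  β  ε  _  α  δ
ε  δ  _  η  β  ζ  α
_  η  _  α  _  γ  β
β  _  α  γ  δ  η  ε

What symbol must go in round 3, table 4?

δ

Round 3 already has {α, β, ε, ζ, η} and table 4 already has {α, β, γ, ε, ζ, η}, so round 3, table 4 must be δ.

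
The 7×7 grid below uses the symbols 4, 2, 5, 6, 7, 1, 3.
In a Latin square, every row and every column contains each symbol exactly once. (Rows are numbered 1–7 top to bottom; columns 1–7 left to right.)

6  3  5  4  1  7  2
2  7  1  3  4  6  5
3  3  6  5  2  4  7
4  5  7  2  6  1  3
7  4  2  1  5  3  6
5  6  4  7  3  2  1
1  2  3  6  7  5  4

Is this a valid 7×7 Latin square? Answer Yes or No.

No

Row 3 contains 3 twice (at columns 1 and 2), so it is not a permutation.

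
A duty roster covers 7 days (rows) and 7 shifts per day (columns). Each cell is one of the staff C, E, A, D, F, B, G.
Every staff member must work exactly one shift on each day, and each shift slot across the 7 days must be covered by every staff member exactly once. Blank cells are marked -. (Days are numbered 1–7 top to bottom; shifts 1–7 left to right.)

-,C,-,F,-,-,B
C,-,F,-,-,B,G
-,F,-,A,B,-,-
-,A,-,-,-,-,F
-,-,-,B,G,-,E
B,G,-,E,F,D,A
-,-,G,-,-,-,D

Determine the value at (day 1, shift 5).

Day 2, shift 4: day 2 has {C, F, B, G} and shift 4 has {E, A, F, B}, leaving only D.
Day 2, shift 2: day 2 has {C, D, F, B, G} and shift 2 has {C, A, F, G}, leaving only E.
Day 2, shift 5: day 2 has {C, E, D, F, B, G} and shift 5 has {F, B, G}, leaving only A.
Day 3, shift 7: day 3 has {A, F, B} and shift 7 has {E, A, D, F, B, G}, leaving only C.
Day 5, shift 2: day 5 has {E, B, G} and shift 2 has {C, E, A, F, G}, leaving only D.
Day 6, shift 3: day 6 has {E, A, D, F, B, G} and shift 3 has {F, G}, leaving only C.
Day 5, shift 3: day 5 has {E, D, B, G} and shift 3 has {C, F, G}, leaving only A.
Day 5, shift 1: day 5 has {E, A, D, B, G} and shift 1 has {C, B}, leaving only F.
Day 5, shift 6: day 5 has {E, A, D, F, B, G} and shift 6 has {D, B}, leaving only C.
Day 7, shift 2: day 7 has {D, G} and shift 2 has {C, E, A, D, F, G}, leaving only B.
Day 7, shift 4: day 7 has {D, B, G} and shift 4 has {E, A, D, F, B}, leaving only C.
Day 4, shift 4: day 4 has {A, F} and shift 4 has {C, E, A, D, F, B}, leaving only G.
Day 4, shift 6: day 4 has {A, F, G} and shift 6 has {C, D, B}, leaving only E.
Day 3, shift 6: day 3 has {C, A, F, B} and shift 6 has {C, E, D, B}, leaving only G.
Day 1, shift 6: day 1 has {C, F, B} and shift 6 has {C, E, D, B, G}, leaving only A.
Day 4, shift 1: day 4 has {E, A, F, G} and shift 1 has {C, F, B}, leaving only D.
Day 3, shift 1: day 3 has {C, A, F, B, G} and shift 1 has {C, D, F, B}, leaving only E.
Day 1, shift 1: day 1 has {C, A, F, B} and shift 1 has {C, E, D, F, B}, leaving only G.
Day 3, shift 3: day 3 has {C, E, A, F, B, G} and shift 3 has {C, A, F, G}, leaving only D.
Day 1, shift 3: day 1 has {C, A, F, B, G} and shift 3 has {C, A, D, F, G}, leaving only E.
Day 1 already has {C, E, A, F, B, G} and shift 5 already has {A, F, B, G}, so day 1, shift 5 must be D.

D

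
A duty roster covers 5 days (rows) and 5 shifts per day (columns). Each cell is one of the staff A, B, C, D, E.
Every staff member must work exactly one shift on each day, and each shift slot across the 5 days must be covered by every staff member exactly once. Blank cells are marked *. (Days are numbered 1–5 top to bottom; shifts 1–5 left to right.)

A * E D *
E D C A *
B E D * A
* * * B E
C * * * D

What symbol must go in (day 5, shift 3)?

Day 2, shift 5: day 2 has {A, C, D, E} and shift 5 has {A, D, E}, leaving only B.
Day 1, shift 5: day 1 has {A, D, E} and shift 5 has {A, B, D, E}, leaving only C.
Day 1, shift 2: day 1 has {A, C, D, E} and shift 2 has {D, E}, leaving only B.
Day 3, shift 4: day 3 has {A, B, D, E} and shift 4 has {A, B, D}, leaving only C.
Day 4, shift 1: day 4 has {B, E} and shift 1 has {A, B, C, E}, leaving only D.
Day 4, shift 3: day 4 has {B, D, E} and shift 3 has {C, D, E}, leaving only A.
Day 5 already has {C, D} and shift 3 already has {A, C, D, E}, so day 5, shift 3 must be B.

B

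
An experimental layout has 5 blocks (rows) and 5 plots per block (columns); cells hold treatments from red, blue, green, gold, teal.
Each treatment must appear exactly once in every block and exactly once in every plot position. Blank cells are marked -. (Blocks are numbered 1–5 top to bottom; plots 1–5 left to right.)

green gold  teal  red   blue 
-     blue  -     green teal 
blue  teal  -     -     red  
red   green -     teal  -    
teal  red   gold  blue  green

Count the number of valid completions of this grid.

1

Block 2, plot 1: eliminating its block and plot leaves {gold}.
Block 2, plot 3: eliminating its block and plot leaves {red}.
Block 3, plot 3: eliminating its block and plot leaves {green}.
Block 3, plot 4: eliminating its block and plot leaves {gold}.
Block 4, plot 3: eliminating its block and plot leaves {blue}.
Block 4, plot 5: eliminating its block and plot leaves {gold}.
Only one assignment across all blanks avoids any block or plot repeat, giving 1 completion.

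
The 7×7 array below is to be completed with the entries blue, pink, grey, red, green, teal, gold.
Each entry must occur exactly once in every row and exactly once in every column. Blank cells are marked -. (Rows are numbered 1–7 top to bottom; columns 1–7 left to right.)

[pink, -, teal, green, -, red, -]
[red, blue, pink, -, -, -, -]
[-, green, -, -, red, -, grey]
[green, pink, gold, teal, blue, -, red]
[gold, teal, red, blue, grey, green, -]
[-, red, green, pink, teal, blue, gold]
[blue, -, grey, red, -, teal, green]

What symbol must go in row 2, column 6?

gold

Row 1, column 5: row 1 has {pink, red, green, teal} and column 5 has {blue, grey, red, teal}, leaving only gold.
Row 1, column 2: row 1 has {pink, red, green, teal, gold} and column 2 has {blue, pink, red, green, teal}, leaving only grey.
Row 1, column 7: row 1 has {pink, grey, red, green, teal, gold} and column 7 has {grey, red, green, gold}, leaving only blue.
Row 2, column 5: row 2 has {blue, pink, red} and column 5 has {blue, grey, red, teal, gold}, leaving only green.
Row 2, column 7: row 2 has {blue, pink, red, green} and column 7 has {blue, grey, red, green, gold}, leaving only teal.
Row 3, column 1: row 3 has {grey, red, green} and column 1 has {blue, pink, red, green, gold}, leaving only teal.
Row 3, column 3: row 3 has {grey, red, green, teal} and column 3 has {pink, grey, red, green, teal, gold}, leaving only blue.
Row 3, column 4: row 3 has {blue, grey, red, green, teal} and column 4 has {blue, pink, red, green, teal}, leaving only gold.
Row 2, column 4: row 2 has {blue, pink, red, green, teal} and column 4 has {blue, pink, red, green, teal, gold}, leaving only grey.
Row 2 already has {blue, pink, grey, red, green, teal} and column 6 already has {blue, red, green, teal}, so row 2, column 6 must be gold.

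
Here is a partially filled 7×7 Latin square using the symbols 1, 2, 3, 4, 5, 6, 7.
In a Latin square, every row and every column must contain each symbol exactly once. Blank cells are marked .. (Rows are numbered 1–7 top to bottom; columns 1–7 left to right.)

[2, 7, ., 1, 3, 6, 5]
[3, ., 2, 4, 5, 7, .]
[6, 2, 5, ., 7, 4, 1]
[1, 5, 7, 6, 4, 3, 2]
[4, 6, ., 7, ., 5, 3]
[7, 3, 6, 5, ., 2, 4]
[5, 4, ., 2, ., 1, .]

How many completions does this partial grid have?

Row 1, column 3: eliminating its row and column leaves {4}.
Row 2, column 2: eliminating its row and column leaves {1}.
Row 2, column 7: eliminating its row and column leaves {6}.
Row 3, column 4: eliminating its row and column leaves {3}.
Row 5, column 3: eliminating its row and column leaves {1}.
Row 5, column 5: eliminating its row and column leaves {1, 2}.
Row 6, column 5: eliminating its row and column leaves {1}.
Row 7, column 3: eliminating its row and column leaves {3}.
Row 7, column 5: eliminating its row and column leaves {6}.
Row 7, column 7: eliminating its row and column leaves {6, 7}.
Only one assignment across all blanks avoids any row or column repeat, giving 1 completion.

1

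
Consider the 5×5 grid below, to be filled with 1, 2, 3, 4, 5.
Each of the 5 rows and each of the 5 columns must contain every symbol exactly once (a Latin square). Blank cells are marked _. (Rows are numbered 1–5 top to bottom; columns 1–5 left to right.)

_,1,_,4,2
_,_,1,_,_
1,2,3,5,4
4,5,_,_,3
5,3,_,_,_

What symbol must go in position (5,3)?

Row 1, column 1: row 1 has {1, 2, 4} and column 1 has {1, 4, 5}, leaving only 3.
Row 1, column 3: row 1 has {1, 2, 3, 4} and column 3 has {1, 3}, leaving only 5.
Row 2, column 1: row 2 has {1} and column 1 has {1, 3, 4, 5}, leaving only 2.
Row 2, column 2: row 2 has {1, 2} and column 2 has {1, 2, 3, 5}, leaving only 4.
Row 2, column 4: row 2 has {1, 2, 4} and column 4 has {4, 5}, leaving only 3.
Row 2, column 5: row 2 has {1, 2, 3, 4} and column 5 has {2, 3, 4}, leaving only 5.
Row 4, column 3: row 4 has {3, 4, 5} and column 3 has {1, 3, 5}, leaving only 2.
Row 5 already has {3, 5} and column 3 already has {1, 2, 3, 5}, so row 5, column 3 must be 4.

4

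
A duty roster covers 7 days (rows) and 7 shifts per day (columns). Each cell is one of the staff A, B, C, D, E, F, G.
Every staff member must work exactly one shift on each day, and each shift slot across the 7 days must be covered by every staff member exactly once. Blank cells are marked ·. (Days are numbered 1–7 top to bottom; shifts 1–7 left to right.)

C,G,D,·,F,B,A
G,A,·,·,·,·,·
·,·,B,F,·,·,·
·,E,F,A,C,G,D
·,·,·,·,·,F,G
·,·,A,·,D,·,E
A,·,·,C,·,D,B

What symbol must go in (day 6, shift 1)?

Day 1, shift 4: day 1 has {A, B, C, D, F, G} and shift 4 has {A, C, F}, leaving only E.
Day 3, shift 7: day 3 has {B, F} and shift 7 has {A, B, D, E, G}, leaving only C.
Day 2, shift 7: day 2 has {A, G} and shift 7 has {A, B, C, D, E, G}, leaving only F.
Day 3, shift 2: day 3 has {B, C, F} and shift 2 has {A, E, G}, leaving only D.
Day 3, shift 1: day 3 has {B, C, D, F} and shift 1 has {A, C, G}, leaving only E.
Day 3, shift 6: day 3 has {B, C, D, E, F} and shift 6 has {B, D, F, G}, leaving only A.
Day 3, shift 5: day 3 has {A, B, C, D, E, F} and shift 5 has {C, D, F}, leaving only G.
Day 4, shift 1: day 4 has {A, C, D, E, F, G} and shift 1 has {A, C, E, G}, leaving only B.
Day 6 already has {A, D, E} and shift 1 already has {A, B, C, E, G}, so day 6, shift 1 must be F.

F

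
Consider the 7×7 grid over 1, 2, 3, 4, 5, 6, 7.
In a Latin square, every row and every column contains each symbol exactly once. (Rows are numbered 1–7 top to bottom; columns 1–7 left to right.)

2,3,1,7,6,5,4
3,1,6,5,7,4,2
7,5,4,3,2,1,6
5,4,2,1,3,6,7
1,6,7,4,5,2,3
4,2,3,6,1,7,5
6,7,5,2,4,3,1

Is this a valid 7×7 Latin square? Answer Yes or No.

Yes

Each row is a permutation of the 7 symbols, and so is each column.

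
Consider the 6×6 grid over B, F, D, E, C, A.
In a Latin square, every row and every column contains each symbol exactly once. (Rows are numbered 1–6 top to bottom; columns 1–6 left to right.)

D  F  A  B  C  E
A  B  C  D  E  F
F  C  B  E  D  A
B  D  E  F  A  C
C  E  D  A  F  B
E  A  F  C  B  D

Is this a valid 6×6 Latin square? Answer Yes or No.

Yes

Each row is a permutation of the 6 symbols, and so is each column.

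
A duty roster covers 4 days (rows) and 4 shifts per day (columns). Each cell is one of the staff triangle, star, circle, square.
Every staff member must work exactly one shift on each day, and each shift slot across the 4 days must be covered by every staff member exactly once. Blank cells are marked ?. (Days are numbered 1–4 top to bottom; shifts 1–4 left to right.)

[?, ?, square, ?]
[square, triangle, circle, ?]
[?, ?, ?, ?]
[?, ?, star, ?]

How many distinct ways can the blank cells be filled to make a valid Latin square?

4

Day 1, shift 1: eliminating its day and shift leaves {triangle, star, circle}.
Day 1, shift 2: eliminating its day and shift leaves {star, circle}.
Day 1, shift 4: eliminating its day and shift leaves {triangle, star, circle}.
Day 2, shift 4: eliminating its day and shift leaves {star}.
Day 3, shift 1: eliminating its day and shift leaves {triangle, star, circle}.
Day 3, shift 2: eliminating its day and shift leaves {star, circle, square}.
Day 3, shift 3: eliminating its day and shift leaves {triangle}.
Day 3, shift 4: eliminating its day and shift leaves {triangle, star, circle, square}.
Day 4, shift 1: eliminating its day and shift leaves {triangle, circle}.
Day 4, shift 2: eliminating its day and shift leaves {circle, square}.
Day 4, shift 4: eliminating its day and shift leaves {triangle, circle, square}.
Enumerating the assignments across these blanks that avoid any day or shift repeat gives 4 completions.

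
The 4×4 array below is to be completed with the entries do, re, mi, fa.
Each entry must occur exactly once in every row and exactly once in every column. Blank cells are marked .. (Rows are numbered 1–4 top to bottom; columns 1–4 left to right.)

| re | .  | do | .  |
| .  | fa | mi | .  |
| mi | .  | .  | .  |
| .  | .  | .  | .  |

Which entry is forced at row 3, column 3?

fa

Row 1, column 2: row 1 has {do, re} and column 2 has {fa}, leaving only mi.
Row 1, column 4: row 1 has {do, re, mi} and column 4 has {}, leaving only fa.
Row 2, column 1: row 2 has {mi, fa} and column 1 has {re, mi}, leaving only do.
Row 2, column 4: row 2 has {do, mi, fa} and column 4 has {fa}, leaving only re.
Row 3, column 4: row 3 has {mi} and column 4 has {re, fa}, leaving only do.
Row 3, column 2: row 3 has {do, mi} and column 2 has {mi, fa}, leaving only re.
Row 3 already has {do, re, mi} and column 3 already has {do, mi}, so row 3, column 3 must be fa.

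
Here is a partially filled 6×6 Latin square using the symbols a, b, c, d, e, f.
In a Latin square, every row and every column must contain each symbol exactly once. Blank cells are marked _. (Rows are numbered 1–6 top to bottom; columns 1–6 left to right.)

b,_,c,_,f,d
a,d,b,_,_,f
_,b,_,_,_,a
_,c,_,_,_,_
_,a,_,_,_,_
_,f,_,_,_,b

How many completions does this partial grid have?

30

Row 1, column 2: eliminating its row and column leaves {e}.
Row 1, column 4: eliminating its row and column leaves {a, e}.
Row 2, column 4: eliminating its row and column leaves {c, e}.
Row 2, column 5: eliminating its row and column leaves {c, e}.
Row 3, column 1: eliminating its row and column leaves {c, d, e, f}.
Row 3, column 3: eliminating its row and column leaves {d, e, f}.
Row 3, column 4: eliminating its row and column leaves {c, d, e, f}.
Row 3, column 5: eliminating its row and column leaves {c, d, e}.
Row 4, column 1: eliminating its row and column leaves {d, e, f}.
Row 4, column 3: eliminating its row and column leaves {a, d, e, f}.
Row 4, column 4: eliminating its row and column leaves {a, b, d, e, f}.
Row 4, column 5: eliminating its row and column leaves {a, b, d, e}.
Row 4, column 6: eliminating its row and column leaves {e}.
Row 5, column 1: eliminating its row and column leaves {c, d, e, f}.
Row 5, column 3: eliminating its row and column leaves {d, e, f}.
Row 5, column 4: eliminating its row and column leaves {b, c, d, e, f}.
Row 5, column 5: eliminating its row and column leaves {b, c, d, e}.
Row 5, column 6: eliminating its row and column leaves {c, e}.
Row 6, column 1: eliminating its row and column leaves {c, d, e}.
Row 6, column 3: eliminating its row and column leaves {a, d, e}.
Row 6, column 4: eliminating its row and column leaves {a, c, d, e}.
Row 6, column 5: eliminating its row and column leaves {a, c, d, e}.
Enumerating the assignments across these blanks that avoid any row or column repeat gives 30 completions.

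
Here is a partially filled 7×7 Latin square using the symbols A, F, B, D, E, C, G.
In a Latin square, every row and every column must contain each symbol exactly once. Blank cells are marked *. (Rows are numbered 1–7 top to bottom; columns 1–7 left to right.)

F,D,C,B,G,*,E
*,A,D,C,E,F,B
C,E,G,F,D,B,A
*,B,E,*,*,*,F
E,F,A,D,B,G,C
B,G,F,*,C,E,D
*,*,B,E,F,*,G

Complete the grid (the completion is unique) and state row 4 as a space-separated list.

Row 4, column 5: row 4 has {F, B, E} and column 5 has {F, B, D, E, C, G}, leaving only A.
Row 4, column 4: row 4 has {A, F, B, E} and column 4 has {F, B, D, E, C}, leaving only G.
Row 4, column 1: row 4 has {A, F, B, E, G} and column 1 has {F, B, E, C}, leaving only D.
Row 4, column 6: row 4 has {A, F, B, D, E, G} and column 6 has {F, B, E, G}, leaving only C.
So row 4 reads: D B E G A C F.

D B E G A C F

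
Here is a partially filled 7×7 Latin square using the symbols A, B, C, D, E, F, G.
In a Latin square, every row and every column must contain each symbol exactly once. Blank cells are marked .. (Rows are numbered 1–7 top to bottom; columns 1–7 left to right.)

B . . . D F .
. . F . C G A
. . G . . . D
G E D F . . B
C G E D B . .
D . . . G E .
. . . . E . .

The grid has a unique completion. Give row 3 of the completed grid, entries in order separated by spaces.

Row 2, column 1: row 2 has {A, C, F, G} and column 1 has {B, C, D, G}, leaving only E.
Row 2, column 4: row 2 has {A, C, E, F, G} and column 4 has {D, F}, leaving only B.
Row 2, column 2: row 2 has {A, B, C, E, F, G} and column 2 has {E, G}, leaving only D.
Row 4, column 5: row 4 has {B, D, E, F, G} and column 5 has {B, C, D, E, G}, leaving only A.
Row 3, column 5: row 3 has {D, G} and column 5 has {A, B, C, D, E, G}, leaving only F.
Row 3, column 1: row 3 has {D, F, G} and column 1 has {B, C, D, E, G}, leaving only A.
Row 4, column 6: row 4 has {A, B, D, E, F, G} and column 6 has {E, F, G}, leaving only C.
Row 3, column 6: row 3 has {A, D, F, G} and column 6 has {C, E, F, G}, leaving only B.
Row 3, column 2: row 3 has {A, B, D, F, G} and column 2 has {D, E, G}, leaving only C.
Row 3, column 4: row 3 has {A, B, C, D, F, G} and column 4 has {B, D, F}, leaving only E.
So row 3 reads: A C G E F B D.

A C G E F B D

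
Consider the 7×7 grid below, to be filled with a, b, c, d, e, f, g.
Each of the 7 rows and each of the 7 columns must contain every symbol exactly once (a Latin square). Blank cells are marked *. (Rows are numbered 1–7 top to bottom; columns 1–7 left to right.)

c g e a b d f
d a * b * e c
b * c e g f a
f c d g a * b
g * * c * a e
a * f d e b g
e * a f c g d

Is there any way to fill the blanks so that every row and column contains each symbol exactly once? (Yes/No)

No

Row 4, column 6: row 4 together with column 6 already contain {a, b, c, d, e, f, g} — every symbol — so nothing can go there. The grid has no valid completion.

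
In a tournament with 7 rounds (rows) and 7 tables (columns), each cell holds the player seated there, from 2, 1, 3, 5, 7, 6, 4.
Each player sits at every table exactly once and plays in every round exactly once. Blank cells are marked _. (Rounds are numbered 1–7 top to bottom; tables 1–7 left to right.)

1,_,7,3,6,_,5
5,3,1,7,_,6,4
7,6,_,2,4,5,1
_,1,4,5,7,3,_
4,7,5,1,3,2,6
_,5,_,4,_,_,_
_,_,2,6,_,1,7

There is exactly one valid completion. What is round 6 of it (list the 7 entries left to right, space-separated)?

2 5 6 4 1 7 3

Round 6, table 6: round 6 has {5, 4} and table 6 has {2, 1, 3, 5, 6}, leaving only 7.
Round 1, table 6: round 1 has {1, 3, 5, 7, 6} and table 6 has {2, 1, 3, 5, 7, 6}, leaving only 4.
Round 1, table 2: round 1 has {1, 3, 5, 7, 6, 4} and table 2 has {1, 3, 5, 7, 6}, leaving only 2.
Round 2, table 5: round 2 has {1, 3, 5, 7, 6, 4} and table 5 has {3, 7, 6, 4}, leaving only 2.
Round 6, table 5: round 6 has {5, 7, 4} and table 5 has {2, 3, 7, 6, 4}, leaving only 1.
Round 3, table 3: round 3 has {2, 1, 5, 7, 6, 4} and table 3 has {2, 1, 5, 7, 4}, leaving only 3.
Round 6, table 3: round 6 has {1, 5, 7, 4} and table 3 has {2, 1, 3, 5, 7, 4}, leaving only 6.
Round 4, table 7: round 4 has {1, 3, 5, 7, 4} and table 7 has {1, 5, 7, 6, 4}, leaving only 2.
Round 6, table 7: round 6 has {1, 5, 7, 6, 4} and table 7 has {2, 1, 5, 7, 6, 4}, leaving only 3.
Round 6, table 1: round 6 has {1, 3, 5, 7, 6, 4} and table 1 has {1, 5, 7, 4}, leaving only 2.
So round 6 reads: 2 5 6 4 1 7 3.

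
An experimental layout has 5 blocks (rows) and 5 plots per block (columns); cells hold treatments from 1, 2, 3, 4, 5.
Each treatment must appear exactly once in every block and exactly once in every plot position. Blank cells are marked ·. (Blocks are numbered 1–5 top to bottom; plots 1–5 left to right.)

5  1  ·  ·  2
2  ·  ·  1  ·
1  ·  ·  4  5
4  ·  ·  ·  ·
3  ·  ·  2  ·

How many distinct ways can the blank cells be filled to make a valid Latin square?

3

Block 1, plot 3: eliminating its block and plot leaves {3, 4}.
Block 1, plot 4: eliminating its block and plot leaves {3}.
Block 2, plot 2: eliminating its block and plot leaves {3, 4, 5}.
Block 2, plot 3: eliminating its block and plot leaves {3, 4, 5}.
Block 2, plot 5: eliminating its block and plot leaves {3, 4}.
Block 3, plot 2: eliminating its block and plot leaves {2, 3}.
Block 3, plot 3: eliminating its block and plot leaves {2, 3}.
Block 4, plot 2: eliminating its block and plot leaves {2, 3, 5}.
Block 4, plot 3: eliminating its block and plot leaves {1, 2, 3, 5}.
Block 4, plot 4: eliminating its block and plot leaves {3, 5}.
Block 4, plot 5: eliminating its block and plot leaves {1, 3}.
Block 5, plot 2: eliminating its block and plot leaves {4, 5}.
Block 5, plot 3: eliminating its block and plot leaves {1, 4, 5}.
Block 5, plot 5: eliminating its block and plot leaves {1, 4}.
Enumerating the assignments across these blanks that avoid any block or plot repeat gives 3 completions.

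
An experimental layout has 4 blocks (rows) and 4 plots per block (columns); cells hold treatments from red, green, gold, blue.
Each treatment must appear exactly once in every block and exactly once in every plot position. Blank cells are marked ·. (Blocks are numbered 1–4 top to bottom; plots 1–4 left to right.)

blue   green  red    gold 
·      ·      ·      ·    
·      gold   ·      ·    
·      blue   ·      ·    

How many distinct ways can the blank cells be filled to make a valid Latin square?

Block 2, plot 1: eliminating its block and plot leaves {red, green, gold}.
Block 2, plot 2: eliminating its block and plot leaves {red}.
Block 2, plot 3: eliminating its block and plot leaves {green, gold, blue}.
Block 2, plot 4: eliminating its block and plot leaves {red, green, blue}.
Block 3, plot 1: eliminating its block and plot leaves {red, green}.
Block 3, plot 3: eliminating its block and plot leaves {green, blue}.
Block 3, plot 4: eliminating its block and plot leaves {red, green, blue}.
Block 4, plot 1: eliminating its block and plot leaves {red, green, gold}.
Block 4, plot 3: eliminating its block and plot leaves {green, gold}.
Block 4, plot 4: eliminating its block and plot leaves {red, green}.
Enumerating the assignments across these blanks that avoid any block or plot repeat gives 4 completions.

4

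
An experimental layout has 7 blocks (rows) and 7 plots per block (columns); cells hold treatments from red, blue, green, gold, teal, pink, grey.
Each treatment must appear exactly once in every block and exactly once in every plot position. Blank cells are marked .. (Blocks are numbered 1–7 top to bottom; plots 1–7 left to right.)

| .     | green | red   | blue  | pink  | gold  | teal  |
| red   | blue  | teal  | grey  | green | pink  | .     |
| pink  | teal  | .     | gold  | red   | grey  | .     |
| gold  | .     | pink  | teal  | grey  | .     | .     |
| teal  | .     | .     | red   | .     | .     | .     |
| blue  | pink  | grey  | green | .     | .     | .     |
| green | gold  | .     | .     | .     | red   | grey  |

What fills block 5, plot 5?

blue

Block 1, plot 1: block 1 has {red, blue, green, gold, teal, pink} and plot 1 has {red, blue, green, gold, teal, pink}, leaving only grey.
Block 2, plot 7: block 2 has {red, blue, green, teal, pink, grey} and plot 7 has {teal, grey}, leaving only gold.
Block 4, plot 2: block 4 has {gold, teal, pink, grey} and plot 2 has {blue, green, gold, teal, pink}, leaving only red.
Block 5, plot 2: block 5 has {red, teal} and plot 2 has {red, blue, green, gold, teal, pink}, leaving only grey.
Block 6, plot 6: block 6 has {blue, green, pink, grey} and plot 6 has {red, gold, pink, grey}, leaving only teal.
Block 6, plot 5: block 6 has {blue, green, teal, pink, grey} and plot 5 has {red, green, pink, grey}, leaving only gold.
Block 5 already has {red, teal, grey} and plot 5 already has {red, green, gold, pink, grey}, so block 5, plot 5 must be blue.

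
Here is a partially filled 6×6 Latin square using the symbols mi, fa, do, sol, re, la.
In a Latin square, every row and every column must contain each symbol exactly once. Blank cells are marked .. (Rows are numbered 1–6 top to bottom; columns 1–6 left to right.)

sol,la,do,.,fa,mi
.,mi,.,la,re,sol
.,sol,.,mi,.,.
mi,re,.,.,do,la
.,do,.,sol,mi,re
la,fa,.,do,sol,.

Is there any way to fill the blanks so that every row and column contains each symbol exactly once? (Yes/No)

No

Row 6, column 6: row 6 together with column 6 already contain {mi, fa, do, sol, re, la} — every symbol — so nothing can go there. The grid has no valid completion.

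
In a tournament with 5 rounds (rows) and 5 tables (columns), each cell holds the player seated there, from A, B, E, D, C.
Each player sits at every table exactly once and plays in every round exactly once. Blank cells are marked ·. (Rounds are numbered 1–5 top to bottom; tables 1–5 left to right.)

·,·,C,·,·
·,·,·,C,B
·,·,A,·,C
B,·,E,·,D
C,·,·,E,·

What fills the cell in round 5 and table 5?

Round 5 already has {E, C} and table 5 already has {B, D, C}, so round 5, table 5 must be A.

A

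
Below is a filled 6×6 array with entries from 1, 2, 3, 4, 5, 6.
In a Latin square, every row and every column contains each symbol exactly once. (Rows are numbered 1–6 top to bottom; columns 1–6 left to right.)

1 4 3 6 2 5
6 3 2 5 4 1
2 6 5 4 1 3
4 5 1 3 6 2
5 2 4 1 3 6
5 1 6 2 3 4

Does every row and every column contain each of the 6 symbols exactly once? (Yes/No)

Every row is a permutation, but column 1 contains 5 twice (at rows 5 and 6).

No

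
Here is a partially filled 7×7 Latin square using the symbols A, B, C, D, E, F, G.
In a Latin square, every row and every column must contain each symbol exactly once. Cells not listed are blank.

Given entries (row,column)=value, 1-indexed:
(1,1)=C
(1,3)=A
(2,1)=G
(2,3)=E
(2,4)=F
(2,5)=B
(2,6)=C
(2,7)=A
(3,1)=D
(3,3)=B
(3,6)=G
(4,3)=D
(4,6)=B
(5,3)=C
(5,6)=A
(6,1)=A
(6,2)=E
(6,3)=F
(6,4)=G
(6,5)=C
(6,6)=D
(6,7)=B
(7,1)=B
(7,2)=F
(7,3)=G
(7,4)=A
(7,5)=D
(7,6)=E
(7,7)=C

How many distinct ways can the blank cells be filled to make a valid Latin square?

Row 1, column 2: eliminating its row and column leaves {B, D, G}.
Row 1, column 4: eliminating its row and column leaves {B, D, E}.
Row 1, column 5: eliminating its row and column leaves {E, F, G}.
Row 1, column 6: eliminating its row and column leaves {F}.
Row 1, column 7: eliminating its row and column leaves {D, E, F, G}.
Row 2, column 2: eliminating its row and column leaves {D}.
Row 3, column 2: eliminating its row and column leaves {A, C}.
Row 3, column 4: eliminating its row and column leaves {C, E}.
Row 3, column 5: eliminating its row and column leaves {A, E, F}.
Row 3, column 7: eliminating its row and column leaves {E, F}.
Row 4, column 1: eliminating its row and column leaves {E, F}.
Row 4, column 2: eliminating its row and column leaves {A, C, G}.
Row 4, column 4: eliminating its row and column leaves {C, E}.
Row 4, column 5: eliminating its row and column leaves {A, E, F, G}.
Row 4, column 7: eliminating its row and column leaves {E, F, G}.
Row 5, column 1: eliminating its row and column leaves {E, F}.
Row 5, column 2: eliminating its row and column leaves {B, D, G}.
Row 5, column 4: eliminating its row and column leaves {B, D, E}.
Row 5, column 5: eliminating its row and column leaves {E, F, G}.
Row 5, column 7: eliminating its row and column leaves {D, E, F, G}.
Enumerating the assignments across these blanks that avoid any row or column repeat gives 7 completions.

7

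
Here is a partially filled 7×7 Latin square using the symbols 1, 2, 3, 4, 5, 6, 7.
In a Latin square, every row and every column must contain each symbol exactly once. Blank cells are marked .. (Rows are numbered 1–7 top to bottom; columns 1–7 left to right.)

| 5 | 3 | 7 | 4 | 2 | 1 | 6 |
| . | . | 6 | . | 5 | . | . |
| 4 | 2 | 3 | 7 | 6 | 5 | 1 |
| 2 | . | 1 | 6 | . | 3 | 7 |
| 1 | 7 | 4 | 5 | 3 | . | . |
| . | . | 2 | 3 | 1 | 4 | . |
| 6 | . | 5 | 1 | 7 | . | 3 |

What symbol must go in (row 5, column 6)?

6

Row 2, column 4: row 2 has {5, 6} and column 4 has {1, 3, 4, 5, 6, 7}, leaving only 2.
Row 2, column 6: row 2 has {2, 5, 6} and column 6 has {1, 3, 4, 5}, leaving only 7.
Row 2, column 1: row 2 has {2, 5, 6, 7} and column 1 has {1, 2, 4, 5, 6}, leaving only 3.
Row 2, column 7: row 2 has {2, 3, 5, 6, 7} and column 7 has {1, 3, 6, 7}, leaving only 4.
Row 2, column 2: row 2 has {2, 3, 4, 5, 6, 7} and column 2 has {2, 3, 7}, leaving only 1.
Row 4, column 5: row 4 has {1, 2, 3, 6, 7} and column 5 has {1, 2, 3, 5, 6, 7}, leaving only 4.
Row 4, column 2: row 4 has {1, 2, 3, 4, 6, 7} and column 2 has {1, 2, 3, 7}, leaving only 5.
Row 5, column 7: row 5 has {1, 3, 4, 5, 7} and column 7 has {1, 3, 4, 6, 7}, leaving only 2.
Row 5 already has {1, 2, 3, 4, 5, 7} and column 6 already has {1, 3, 4, 5, 7}, so row 5, column 6 must be 6.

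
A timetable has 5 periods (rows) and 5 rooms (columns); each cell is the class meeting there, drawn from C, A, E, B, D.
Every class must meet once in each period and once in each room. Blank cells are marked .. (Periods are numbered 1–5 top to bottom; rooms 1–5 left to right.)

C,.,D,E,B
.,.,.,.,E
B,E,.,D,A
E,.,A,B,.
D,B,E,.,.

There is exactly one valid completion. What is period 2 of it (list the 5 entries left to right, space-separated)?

Period 2, room 1: period 2 has {E} and room 1 has {C, E, B, D}, leaving only A.
Period 2, room 4: period 2 has {A, E} and room 4 has {E, B, D}, leaving only C.
Period 2, room 2: period 2 has {C, A, E} and room 2 has {E, B}, leaving only D.
Period 2, room 3: period 2 has {C, A, E, D} and room 3 has {A, E, D}, leaving only B.
So period 2 reads: A D B C E.

A D B C E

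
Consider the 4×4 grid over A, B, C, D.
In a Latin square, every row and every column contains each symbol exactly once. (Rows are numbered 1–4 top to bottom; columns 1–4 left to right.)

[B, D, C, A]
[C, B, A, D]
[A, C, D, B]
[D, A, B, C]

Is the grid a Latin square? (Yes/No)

Yes

Each row is a permutation of the 4 symbols, and so is each column.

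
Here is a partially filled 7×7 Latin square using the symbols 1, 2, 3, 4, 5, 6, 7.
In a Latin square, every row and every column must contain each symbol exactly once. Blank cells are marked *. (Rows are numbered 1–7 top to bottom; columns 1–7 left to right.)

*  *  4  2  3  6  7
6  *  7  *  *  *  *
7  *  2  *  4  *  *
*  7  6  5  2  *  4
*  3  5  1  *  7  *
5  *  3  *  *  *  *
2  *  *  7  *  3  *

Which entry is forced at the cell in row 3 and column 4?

6

Row 1, column 1: row 1 has {2, 3, 4, 6, 7} and column 1 has {2, 5, 6, 7}, leaving only 1.
Row 1, column 2: row 1 has {1, 2, 3, 4, 6, 7} and column 2 has {3, 7}, leaving only 5.
Row 4, column 1: row 4 has {2, 4, 5, 6, 7} and column 1 has {1, 2, 5, 6, 7}, leaving only 3.
Row 4, column 6: row 4 has {2, 3, 4, 5, 6, 7} and column 6 has {3, 6, 7}, leaving only 1.
Row 3, column 6: row 3 has {2, 4, 7} and column 6 has {1, 3, 6, 7}, leaving only 5.
Row 5, column 1: row 5 has {1, 3, 5, 7} and column 1 has {1, 2, 3, 5, 6, 7}, leaving only 4.
Row 5, column 5: row 5 has {1, 3, 4, 5, 7} and column 5 has {2, 3, 4}, leaving only 6.
Row 5, column 7: row 5 has {1, 3, 4, 5, 6, 7} and column 7 has {4, 7}, leaving only 2.
Row 7, column 3: row 7 has {2, 3, 7} and column 3 has {2, 3, 4, 5, 6, 7}, leaving only 1.
Row 7, column 5: row 7 has {1, 2, 3, 7} and column 5 has {2, 3, 4, 6}, leaving only 5.
Row 2, column 5: row 2 has {6, 7} and column 5 has {2, 3, 4, 5, 6}, leaving only 1.
Row 6, column 5: row 6 has {3, 5} and column 5 has {1, 2, 3, 4, 5, 6}, leaving only 7.
Row 7, column 7: row 7 has {1, 2, 3, 5, 7} and column 7 has {2, 4, 7}, leaving only 6.
Row 6, column 7: row 6 has {3, 5, 7} and column 7 has {2, 4, 6, 7}, leaving only 1.
Row 3, column 7: row 3 has {2, 4, 5, 7} and column 7 has {1, 2, 4, 6, 7}, leaving only 3.
Row 3 already has {2, 3, 4, 5, 7} and column 4 already has {1, 2, 5, 7}, so row 3, column 4 must be 6.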